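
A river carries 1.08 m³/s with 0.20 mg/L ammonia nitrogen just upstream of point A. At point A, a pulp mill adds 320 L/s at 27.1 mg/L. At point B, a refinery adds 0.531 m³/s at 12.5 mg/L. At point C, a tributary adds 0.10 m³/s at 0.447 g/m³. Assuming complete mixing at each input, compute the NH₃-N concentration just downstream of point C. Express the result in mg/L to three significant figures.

7.67 mg/L

320 L/s = 0.32 m³/s.
After input A: C = (1.08·0.2 + 0.32·27.1) / 1.4 = 6.349 mg/L.
After input B: C = (1.4·6.349 + 0.531·12.5) / 1.931 = 8.04 mg/L.
After input C: C = (1.931·8.04 + 0.1·0.447) / 2.031 = 7.666 mg/L.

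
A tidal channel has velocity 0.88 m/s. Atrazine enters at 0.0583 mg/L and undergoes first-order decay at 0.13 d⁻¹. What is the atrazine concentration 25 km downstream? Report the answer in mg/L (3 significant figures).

Travel time t = 25 km / 0.88 m/s = 2.5e+04/0.88 = 2.841e+04 s = 0.3288 d.
First-order decay: C = 0.0583·exp(−0.13·0.3288) = 0.0583·0.9582 = 0.05586 mg/L.

0.0559 mg/L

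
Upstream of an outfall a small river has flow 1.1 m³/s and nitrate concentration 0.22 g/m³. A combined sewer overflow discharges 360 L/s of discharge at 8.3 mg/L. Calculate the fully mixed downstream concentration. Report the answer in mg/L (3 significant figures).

360 L/s = 0.36 m³/s.
Flow-weighted mixing gives C = (0.36·8.3 + 1.1·0.22) / (0.36 + 1.1) = 3.23/1.46 = 2.212 mg/L.

2.21 mg/L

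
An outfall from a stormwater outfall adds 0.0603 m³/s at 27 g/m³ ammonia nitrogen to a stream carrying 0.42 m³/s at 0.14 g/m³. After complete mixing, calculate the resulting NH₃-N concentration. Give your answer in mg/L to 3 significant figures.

3.51 mg/L

Flow-weighted mixing gives C = (0.0603·27 + 0.42·0.14) / (0.0603 + 0.42) = 1.687/0.4803 = 3.512 mg/L.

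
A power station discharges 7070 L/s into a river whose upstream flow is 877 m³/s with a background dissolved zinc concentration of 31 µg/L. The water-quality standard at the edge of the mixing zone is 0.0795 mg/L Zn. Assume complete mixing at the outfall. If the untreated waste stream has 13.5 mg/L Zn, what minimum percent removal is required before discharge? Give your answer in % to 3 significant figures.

7070 L/s = 7.07 m³/s.
31 µg/L = 0.031 mg/L.
Mass balance: 0.0795·884.1 = 7.07·Cₑ + 877·0.031.
Cₑ = (70.28 − 27.19) / 7.07 = 6.096 mg/L.
Required removal = 1 − 6.096/13.5 = 54.85 %.

54.8 %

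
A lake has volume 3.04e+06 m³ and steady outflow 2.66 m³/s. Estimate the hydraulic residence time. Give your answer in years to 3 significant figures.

0.0362 yr

Q = 2.66 m³/s × 3.156e+07 s/yr = 8.394e+07 m³/yr.
Hydraulic residence time τ = V/Q = 3.04e+06/8.394e+07 = 0.03621 yr.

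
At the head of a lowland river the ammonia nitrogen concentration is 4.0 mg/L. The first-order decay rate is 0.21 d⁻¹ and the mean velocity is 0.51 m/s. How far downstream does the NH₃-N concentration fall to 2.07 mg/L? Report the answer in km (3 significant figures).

From C = C₀·e^(−kt), t = ln(C₀/C)/k = ln(4.0/2.07)/0.21 = 0.6587/0.21 = 3.137 d.
Distance = v·t = 0.51 m/s × 2.71e+05 s = 1.382e+05 m = 138.2 km.

138 km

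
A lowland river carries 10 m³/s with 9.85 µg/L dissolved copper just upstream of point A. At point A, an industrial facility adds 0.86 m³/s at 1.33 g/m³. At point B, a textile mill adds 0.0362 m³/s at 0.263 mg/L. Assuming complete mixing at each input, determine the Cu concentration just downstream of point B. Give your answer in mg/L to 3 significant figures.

0.115 mg/L

9.85 µg/L = 0.00985 mg/L.
After input A: C = (10·0.00985 + 0.86·1.33) / 10.86 = 0.1144 mg/L.
After input B: C = (10.86·0.1144 + 0.0362·0.263) / 10.9 = 0.1149 mg/L.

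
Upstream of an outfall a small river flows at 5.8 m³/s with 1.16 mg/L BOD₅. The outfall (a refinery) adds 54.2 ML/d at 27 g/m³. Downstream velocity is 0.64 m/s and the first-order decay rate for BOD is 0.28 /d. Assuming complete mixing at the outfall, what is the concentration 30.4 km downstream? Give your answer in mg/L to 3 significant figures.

54.2 ML/d = 0.6273 m³/s.
After complete mixing, C₀ = (0.6273·27 + 5.8·1.16) / 6.427 = 3.682 mg/L.
Travel time t = 3.04e+04 m / 0.64 m/s = 4.75e+04 s = 0.5498 d.
C = 3.682·exp(−0.28·0.5498) = 3.682·0.8573 = 3.157 mg/L.

3.16 mg/L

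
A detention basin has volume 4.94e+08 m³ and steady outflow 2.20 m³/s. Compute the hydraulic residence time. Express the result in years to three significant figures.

7.12 yr

Q = 2.20 m³/s × 3.156e+07 s/yr = 6.943e+07 m³/yr.
Hydraulic residence time τ = V/Q = 4.94e+08/6.943e+07 = 7.115 yr.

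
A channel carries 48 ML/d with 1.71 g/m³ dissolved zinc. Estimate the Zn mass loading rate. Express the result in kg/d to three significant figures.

82.1 kg/d

48 ML/d = 0.5556 m³/s.
Mass flux = Q·C = 0.5556 m³/s × 1.71 g/m³ = 0.95 g/s.
= 0.95 g/s × 86.4 = 82.08 kg/d.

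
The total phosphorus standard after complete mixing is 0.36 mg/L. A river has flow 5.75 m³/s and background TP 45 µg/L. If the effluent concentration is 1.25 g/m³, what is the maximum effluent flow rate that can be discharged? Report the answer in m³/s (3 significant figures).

2.04 m³/s

45 µg/L = 0.045 mg/L.
Mass balance at complete mixing: C_std·(Q_w + Q_r) = Q_w·C_e + Q_r·C_b.
Rearranging, Q_w = Q_r·(C_std − C_b)/(C_e − C_std) = 5.75·(0.36 − 0.045) / (1.25 − 0.36) = 2.035 m³/s.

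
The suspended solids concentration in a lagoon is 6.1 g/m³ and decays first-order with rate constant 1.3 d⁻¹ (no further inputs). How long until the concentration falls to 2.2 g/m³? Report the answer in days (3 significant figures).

0.784 d

t = ln(C₀/C)/k = ln(6.1/2.2)/1.3 = 1.02/1.3 = 0.7845 d.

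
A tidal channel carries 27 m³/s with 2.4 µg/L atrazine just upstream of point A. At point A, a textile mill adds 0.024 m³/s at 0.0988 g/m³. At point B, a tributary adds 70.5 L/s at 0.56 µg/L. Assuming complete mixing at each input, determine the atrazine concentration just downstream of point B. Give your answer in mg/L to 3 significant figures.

2.4 µg/L = 0.0024 mg/L.
After input A: C = (27·0.0024 + 0.024·0.0988) / 27.02 = 0.002486 mg/L.
70.5 L/s = 0.0705 m³/s.
0.56 µg/L = 0.00056 mg/L.
After input B: C = (27.02·0.002486 + 0.0705·0.00056) / 27.09 = 0.002481 mg/L.

0.00248 mg/L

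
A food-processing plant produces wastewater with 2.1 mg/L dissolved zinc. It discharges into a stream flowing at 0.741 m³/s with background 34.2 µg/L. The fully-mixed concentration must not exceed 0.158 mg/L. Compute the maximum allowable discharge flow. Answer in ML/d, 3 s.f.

34.2 µg/L = 0.0342 mg/L.
Mass balance at complete mixing: C_std·(Q_w + Q_r) = Q_w·C_e + Q_r·C_b.
Rearranging, Q_w = Q_r·(C_std − C_b)/(C_e − C_std) = 0.741·(0.158 − 0.0342) / (2.1 − 0.158) = 0.04724 m³/s.
= 4.081 ML/d.

4.08 ML/d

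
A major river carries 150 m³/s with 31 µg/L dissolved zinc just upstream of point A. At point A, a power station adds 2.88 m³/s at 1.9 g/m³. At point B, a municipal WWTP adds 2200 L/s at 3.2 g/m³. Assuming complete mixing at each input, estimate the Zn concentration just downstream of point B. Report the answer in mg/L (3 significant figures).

0.111 mg/L

31 µg/L = 0.031 mg/L.
After input A: C = (150·0.031 + 2.88·1.9) / 152.9 = 0.06621 mg/L.
2200 L/s = 2.2 m³/s.
After input B: C = (152.9·0.06621 + 2.2·3.2) / 155.1 = 0.1107 mg/L.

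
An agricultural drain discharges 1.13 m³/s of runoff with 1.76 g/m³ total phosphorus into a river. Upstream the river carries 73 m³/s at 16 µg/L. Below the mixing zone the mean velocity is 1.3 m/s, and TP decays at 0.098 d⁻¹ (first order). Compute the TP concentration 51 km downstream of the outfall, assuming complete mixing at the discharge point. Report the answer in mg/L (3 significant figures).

16 µg/L = 0.016 mg/L.
After complete mixing, C₀ = (1.13·1.76 + 73·0.016) / 74.13 = 0.04258 mg/L.
Travel time t = 5.1e+04 m / 1.3 m/s = 3.923e+04 s = 0.4541 d.
C = 0.04258·exp(−0.098·0.4541) = 0.04258·0.9565 = 0.04073 mg/L.

0.0407 mg/L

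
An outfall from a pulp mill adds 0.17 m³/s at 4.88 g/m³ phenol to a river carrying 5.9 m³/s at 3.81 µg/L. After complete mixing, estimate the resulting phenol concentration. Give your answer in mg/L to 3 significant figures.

0.140 mg/L

3.81 µg/L = 0.00381 mg/L.
Conservation of mass across the mixing zone: C = (0.17·4.88 + 5.9·0.00381) / (0.17 + 5.9) = 0.8521/6.07 = 0.1404 mg/L.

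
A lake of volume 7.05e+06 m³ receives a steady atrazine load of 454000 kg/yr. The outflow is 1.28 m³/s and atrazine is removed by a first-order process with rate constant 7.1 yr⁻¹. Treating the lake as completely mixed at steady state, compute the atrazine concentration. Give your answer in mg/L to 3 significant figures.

5.02 mg/L

Outflow Q = 1.28 m³/s × 3.156e+07 s/yr = 4.039e+07 m³/yr.
Steady-state CSTR mass balance: W = Q·C + k·V·C, so C = W/(Q + kV).
Q + kV = 4.039e+07 + 7.1·7.05e+06 = 9.045e+07 m³/yr.
C = 454000/9.045e+07 = 0.005019 kg/m³ = 5.019 mg/L.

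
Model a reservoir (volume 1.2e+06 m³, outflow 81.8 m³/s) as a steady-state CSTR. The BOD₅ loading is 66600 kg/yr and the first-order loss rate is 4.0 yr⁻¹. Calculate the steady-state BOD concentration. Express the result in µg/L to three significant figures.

Outflow Q = 81.8 m³/s × 3.156e+07 s/yr = 2.581e+09 m³/yr.
Steady-state CSTR mass balance: W = Q·C + k·V·C, so C = W/(Q + kV).
Q + kV = 2.581e+09 + 4.0·1.2e+06 = 2.586e+09 m³/yr.
C = 66600/2.586e+09 = 2.575e-05 kg/m³ = 0.02575 mg/L = 25.75 µg/L.

25.8 µg/L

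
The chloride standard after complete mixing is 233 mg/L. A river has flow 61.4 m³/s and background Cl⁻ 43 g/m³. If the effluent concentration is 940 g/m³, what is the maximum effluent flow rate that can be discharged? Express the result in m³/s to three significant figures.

Mass balance at complete mixing: C_std·(Q_w + Q_r) = Q_w·C_e + Q_r·C_b.
Rearranging, Q_w = Q_r·(C_std − C_b)/(C_e − C_std) = 61.4·(233 − 43) / (940 − 233) = 16.5 m³/s.

16.5 m³/s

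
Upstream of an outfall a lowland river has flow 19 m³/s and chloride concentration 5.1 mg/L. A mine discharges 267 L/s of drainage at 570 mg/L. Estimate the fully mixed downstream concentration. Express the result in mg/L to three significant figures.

12.9 mg/L

267 L/s = 0.267 m³/s.
Flow-weighted mixing gives C = (0.267·570 + 19·5.1) / (0.267 + 19) = 249.1/19.27 = 12.93 mg/L.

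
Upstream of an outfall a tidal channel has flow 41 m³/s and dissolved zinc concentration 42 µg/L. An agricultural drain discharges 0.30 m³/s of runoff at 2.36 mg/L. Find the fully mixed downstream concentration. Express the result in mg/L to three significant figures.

0.0588 mg/L

42 µg/L = 0.042 mg/L.
Conservation of mass across the mixing zone: C = (0.3·2.36 + 41·0.042) / (0.3 + 41) = 2.43/41.3 = 0.05884 mg/L.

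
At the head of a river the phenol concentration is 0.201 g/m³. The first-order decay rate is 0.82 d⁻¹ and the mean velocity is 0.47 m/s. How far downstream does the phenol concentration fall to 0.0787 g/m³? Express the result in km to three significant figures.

From C = C₀·e^(−kt), t = ln(C₀/C)/k = ln(0.201/0.0787)/0.82 = 0.9377/0.82 = 1.143 d.
Distance = v·t = 0.47 m/s × 9.88e+04 s = 4.643e+04 m = 46.43 km.

46.4 km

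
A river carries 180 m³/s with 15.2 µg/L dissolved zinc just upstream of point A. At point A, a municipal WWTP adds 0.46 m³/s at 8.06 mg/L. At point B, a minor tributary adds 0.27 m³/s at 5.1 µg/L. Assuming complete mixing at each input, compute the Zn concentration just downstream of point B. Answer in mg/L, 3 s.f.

0.0357 mg/L

15.2 µg/L = 0.0152 mg/L.
After input A: C = (180·0.0152 + 0.46·8.06) / 180.5 = 0.03571 mg/L.
5.1 µg/L = 0.0051 mg/L.
After input B: C = (180.5·0.03571 + 0.27·0.0051) / 180.7 = 0.03566 mg/L.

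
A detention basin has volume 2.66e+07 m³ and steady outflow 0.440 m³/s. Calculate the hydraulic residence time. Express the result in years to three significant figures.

1.92 yr

Q = 0.440 m³/s × 3.156e+07 s/yr = 1.389e+07 m³/yr.
Hydraulic residence time τ = V/Q = 2.66e+07/1.389e+07 = 1.916 yr.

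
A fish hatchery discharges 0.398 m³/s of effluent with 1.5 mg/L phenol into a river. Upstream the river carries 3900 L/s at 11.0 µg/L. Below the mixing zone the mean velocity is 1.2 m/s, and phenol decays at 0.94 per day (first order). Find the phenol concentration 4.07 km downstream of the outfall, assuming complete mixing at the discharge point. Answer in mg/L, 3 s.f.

0.143 mg/L

3900 L/s = 3.9 m³/s.
11.0 µg/L = 0.011 mg/L.
After complete mixing, C₀ = (0.398·1.5 + 3.9·0.011) / 4.298 = 0.1489 mg/L.
Travel time t = 4070 m / 1.2 m/s = 3392 s = 0.03926 d.
C = 0.1489·exp(−0.94·0.03926) = 0.1489·0.9638 = 0.1435 mg/L.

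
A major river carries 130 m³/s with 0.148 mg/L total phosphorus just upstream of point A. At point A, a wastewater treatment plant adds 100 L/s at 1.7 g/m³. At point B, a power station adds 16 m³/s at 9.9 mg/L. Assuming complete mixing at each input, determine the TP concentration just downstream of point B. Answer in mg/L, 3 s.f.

1.22 mg/L

100 L/s = 0.1 m³/s.
After input A: C = (130·0.148 + 0.1·1.7) / 130.1 = 0.1492 mg/L.
After input B: C = (130.1·0.1492 + 16·9.9) / 146.1 = 1.217 mg/L.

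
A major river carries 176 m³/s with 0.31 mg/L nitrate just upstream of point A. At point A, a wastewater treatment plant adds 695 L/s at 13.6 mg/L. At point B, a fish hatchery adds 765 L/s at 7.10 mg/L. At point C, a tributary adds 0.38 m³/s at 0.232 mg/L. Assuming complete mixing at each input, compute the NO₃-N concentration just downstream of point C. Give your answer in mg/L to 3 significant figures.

695 L/s = 0.695 m³/s.
After input A: C = (176·0.31 + 0.695·13.6) / 176.7 = 0.3623 mg/L.
765 L/s = 0.765 m³/s.
After input B: C = (176.7·0.3623 + 0.765·7.1) / 177.5 = 0.3913 mg/L.
After input C: C = (177.5·0.3913 + 0.38·0.232) / 177.8 = 0.391 mg/L.

0.391 mg/L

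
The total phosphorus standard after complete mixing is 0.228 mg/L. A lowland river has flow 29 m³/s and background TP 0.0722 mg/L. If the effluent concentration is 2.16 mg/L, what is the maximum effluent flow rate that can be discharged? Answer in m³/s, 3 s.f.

Mass balance at complete mixing: C_std·(Q_w + Q_r) = Q_w·C_e + Q_r·C_b.
Rearranging, Q_w = Q_r·(C_std − C_b)/(C_e − C_std) = 29·(0.228 − 0.0722) / (2.16 − 0.228) = 2.339 m³/s.

2.34 m³/s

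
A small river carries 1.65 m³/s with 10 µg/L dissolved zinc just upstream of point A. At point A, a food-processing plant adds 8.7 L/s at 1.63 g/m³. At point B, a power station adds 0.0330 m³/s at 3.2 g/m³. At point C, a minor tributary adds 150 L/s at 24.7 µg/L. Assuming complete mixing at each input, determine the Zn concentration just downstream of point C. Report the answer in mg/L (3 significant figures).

0.0760 mg/L

10 µg/L = 0.01 mg/L.
8.7 L/s = 0.0087 m³/s.
After input A: C = (1.65·0.01 + 0.0087·1.63) / 1.659 = 0.0185 mg/L.
After input B: C = (1.659·0.0185 + 0.033·3.2) / 1.692 = 0.08056 mg/L.
150 L/s = 0.15 m³/s.
24.7 µg/L = 0.0247 mg/L.
After input C: C = (1.692·0.08056 + 0.15·0.0247) / 1.842 = 0.07601 mg/L.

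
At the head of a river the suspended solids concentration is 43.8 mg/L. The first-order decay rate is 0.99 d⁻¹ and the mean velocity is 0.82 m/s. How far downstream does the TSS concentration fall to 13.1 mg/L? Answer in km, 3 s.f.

86.4 km

From C = C₀·e^(−kt), t = ln(C₀/C)/k = ln(43.8/13.1)/0.99 = 1.207/0.99 = 1.219 d.
Distance = v·t = 0.82 m/s × 1.053e+05 s = 8.638e+04 m = 86.38 km.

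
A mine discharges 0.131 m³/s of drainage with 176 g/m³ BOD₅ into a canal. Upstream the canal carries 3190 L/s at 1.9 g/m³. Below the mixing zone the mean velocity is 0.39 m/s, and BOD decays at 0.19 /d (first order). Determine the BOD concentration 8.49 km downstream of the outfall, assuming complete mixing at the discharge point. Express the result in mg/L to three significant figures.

3190 L/s = 3.19 m³/s.
After complete mixing, C₀ = (0.131·176 + 3.19·1.9) / 3.321 = 8.768 mg/L.
Travel time t = 8490 m / 0.39 m/s = 2.177e+04 s = 0.252 d.
C = 8.768·exp(−0.19·0.252) = 8.768·0.9533 = 8.358 mg/L.

8.36 mg/L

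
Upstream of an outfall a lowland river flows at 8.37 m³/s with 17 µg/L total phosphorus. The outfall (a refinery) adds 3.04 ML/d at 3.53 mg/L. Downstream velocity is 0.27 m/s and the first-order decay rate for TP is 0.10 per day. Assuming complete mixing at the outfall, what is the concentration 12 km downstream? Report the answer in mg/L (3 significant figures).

3.04 ML/d = 0.03519 m³/s.
17 µg/L = 0.017 mg/L.
After complete mixing, C₀ = (0.03519·3.53 + 8.37·0.017) / 8.405 = 0.03171 mg/L.
Travel time t = 1.2e+04 m / 0.27 m/s = 4.444e+04 s = 0.5144 d.
C = 0.03171·exp(−0.10·0.5144) = 0.03171·0.9499 = 0.03012 mg/L.

0.0301 mg/L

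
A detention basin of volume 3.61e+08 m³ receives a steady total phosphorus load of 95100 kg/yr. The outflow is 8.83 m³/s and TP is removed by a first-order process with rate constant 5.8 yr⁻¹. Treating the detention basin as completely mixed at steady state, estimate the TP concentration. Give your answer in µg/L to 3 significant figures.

40.1 µg/L

Outflow Q = 8.83 m³/s × 3.156e+07 s/yr = 2.787e+08 m³/yr.
Steady-state CSTR mass balance: W = Q·C + k·V·C, so C = W/(Q + kV).
Q + kV = 2.787e+08 + 5.8·3.61e+08 = 2.372e+09 m³/yr.
C = 95100/2.372e+09 = 4.009e-05 kg/m³ = 0.04009 mg/L = 40.09 µg/L.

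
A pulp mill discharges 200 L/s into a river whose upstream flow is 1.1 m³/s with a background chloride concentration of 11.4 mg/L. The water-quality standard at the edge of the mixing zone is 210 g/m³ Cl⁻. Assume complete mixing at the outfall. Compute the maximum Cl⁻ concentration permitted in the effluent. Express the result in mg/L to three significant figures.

200 L/s = 0.2 m³/s.
Mass balance: 210·1.3 = 0.2·Cₑ + 1.1·11.4.
Cₑ = (273 − 12.54) / 0.2 = 1302 mg/L.

1300 mg/L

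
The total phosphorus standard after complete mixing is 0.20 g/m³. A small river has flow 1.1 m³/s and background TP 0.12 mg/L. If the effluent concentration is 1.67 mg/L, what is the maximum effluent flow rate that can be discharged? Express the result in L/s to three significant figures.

59.9 L/s

Mass balance at complete mixing: C_std·(Q_w + Q_r) = Q_w·C_e + Q_r·C_b.
Rearranging, Q_w = Q_r·(C_std − C_b)/(C_e − C_std) = 1.1·(0.2 − 0.12) / (1.67 − 0.2) = 0.05986 m³/s.
= 59.86 L/s.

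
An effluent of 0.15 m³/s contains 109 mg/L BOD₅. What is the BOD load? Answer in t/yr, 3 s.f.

516 t/yr

Mass flux = Q·C = 0.15 m³/s × 109 g/m³ = 16.35 g/s.
= 16.35 g/s × 31.56 = 516 t/yr.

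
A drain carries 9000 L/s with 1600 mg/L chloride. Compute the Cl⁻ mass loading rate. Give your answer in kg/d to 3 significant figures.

9000 L/s = 9 m³/s.
Mass flux = Q·C = 9 m³/s × 1600 g/m³ = 1.44e+04 g/s.
= 1.44e+04 g/s × 86.4 = 1.244e+06 kg/d.

1.24e+06 kg/d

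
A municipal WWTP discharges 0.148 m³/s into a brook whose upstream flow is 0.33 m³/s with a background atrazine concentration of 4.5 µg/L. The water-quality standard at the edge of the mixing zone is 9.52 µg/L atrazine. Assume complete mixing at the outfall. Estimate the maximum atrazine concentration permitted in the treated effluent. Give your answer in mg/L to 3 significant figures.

4.5 µg/L = 0.0045 mg/L.
9.52 µg/L = 0.00952 mg/L.
Mass balance: 0.00952·0.478 = 0.148·Cₑ + 0.33·0.0045.
Cₑ = (0.004551 − 0.001485) / 0.148 = 0.02071 mg/L.

0.0207 mg/L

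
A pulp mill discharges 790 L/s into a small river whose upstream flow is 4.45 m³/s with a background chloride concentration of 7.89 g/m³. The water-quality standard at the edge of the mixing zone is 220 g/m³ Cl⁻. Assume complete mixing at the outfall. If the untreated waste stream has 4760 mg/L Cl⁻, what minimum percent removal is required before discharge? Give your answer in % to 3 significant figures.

790 L/s = 0.79 m³/s.
Mass balance: 220·5.24 = 0.79·Cₑ + 4.45·7.89.
Cₑ = (1153 − 35.11) / 0.79 = 1415 mg/L.
Required removal = 1 − 1415/4760 = 70.28 %.

70.3 %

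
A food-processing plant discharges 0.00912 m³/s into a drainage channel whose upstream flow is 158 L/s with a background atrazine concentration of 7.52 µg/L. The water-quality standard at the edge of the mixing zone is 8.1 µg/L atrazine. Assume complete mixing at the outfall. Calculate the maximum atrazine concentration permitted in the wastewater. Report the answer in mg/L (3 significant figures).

0.0181 mg/L

158 L/s = 0.158 m³/s.
7.52 µg/L = 0.00752 mg/L.
8.1 µg/L = 0.0081 mg/L.
Mass balance: 0.0081·0.1671 = 0.00912·Cₑ + 0.158·0.00752.
Cₑ = (0.001354 − 0.001188) / 0.00912 = 0.01815 mg/L.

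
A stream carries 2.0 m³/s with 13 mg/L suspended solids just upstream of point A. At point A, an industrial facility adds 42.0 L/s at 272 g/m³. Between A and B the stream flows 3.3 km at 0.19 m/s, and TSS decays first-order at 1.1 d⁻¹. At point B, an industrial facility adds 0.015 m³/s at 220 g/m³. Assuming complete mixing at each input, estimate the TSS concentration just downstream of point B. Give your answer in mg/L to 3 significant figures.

42.0 L/s = 0.042 m³/s.
After input A: C = (2·13 + 0.042·272) / 2.042 = 18.33 mg/L.
Over the 3.3 km reach to input B (t = 1.737e+04 s = 0.201 d), decay gives C = 18.33·exp(−1.1·0.201) = 14.69 mg/L.
After input B: C = (2.042·14.69 + 0.015·220) / 2.057 = 16.19 mg/L.

16.2 mg/L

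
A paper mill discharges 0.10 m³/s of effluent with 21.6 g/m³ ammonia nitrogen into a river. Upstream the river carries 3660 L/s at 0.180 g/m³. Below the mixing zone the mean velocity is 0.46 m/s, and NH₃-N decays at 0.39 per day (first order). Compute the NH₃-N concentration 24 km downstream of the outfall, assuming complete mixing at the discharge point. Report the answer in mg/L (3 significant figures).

0.592 mg/L

3660 L/s = 3.66 m³/s.
After complete mixing, C₀ = (0.1·21.6 + 3.66·0.18) / 3.76 = 0.7497 mg/L.
Travel time t = 2.4e+04 m / 0.46 m/s = 5.217e+04 s = 0.6039 d.
C = 0.7497·exp(−0.39·0.6039) = 0.7497·0.7902 = 0.5924 mg/L.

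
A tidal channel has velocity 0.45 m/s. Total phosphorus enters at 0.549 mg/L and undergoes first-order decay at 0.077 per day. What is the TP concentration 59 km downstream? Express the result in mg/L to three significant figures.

0.488 mg/L

Travel time t = 59 km / 0.45 m/s = 5.9e+04/0.45 = 1.311e+05 s = 1.517 d.
First-order decay: C = 0.549·exp(−0.077·1.517) = 0.549·0.8897 = 0.4885 mg/L.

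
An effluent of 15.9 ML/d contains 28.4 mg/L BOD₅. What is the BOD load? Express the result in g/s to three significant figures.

5.23 g/s

15.9 ML/d = 0.184 m³/s.
Mass flux = Q·C = 0.184 m³/s × 28.4 g/m³ = 5.226 g/s.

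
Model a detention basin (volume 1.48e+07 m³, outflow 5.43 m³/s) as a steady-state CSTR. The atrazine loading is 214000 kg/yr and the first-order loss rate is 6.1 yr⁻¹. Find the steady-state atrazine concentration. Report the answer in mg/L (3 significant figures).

Outflow Q = 5.43 m³/s × 3.156e+07 s/yr = 1.714e+08 m³/yr.
Steady-state CSTR mass balance: W = Q·C + k·V·C, so C = W/(Q + kV).
Q + kV = 1.714e+08 + 6.1·1.48e+07 = 2.616e+08 m³/yr.
C = 214000/2.616e+08 = 0.0008179 kg/m³ = 0.8179 mg/L.

0.818 mg/L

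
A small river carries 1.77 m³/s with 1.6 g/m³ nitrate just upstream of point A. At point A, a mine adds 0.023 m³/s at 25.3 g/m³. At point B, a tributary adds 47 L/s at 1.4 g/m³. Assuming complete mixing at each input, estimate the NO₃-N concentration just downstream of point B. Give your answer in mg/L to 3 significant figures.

1.89 mg/L

After input A: C = (1.77·1.6 + 0.023·25.3) / 1.793 = 1.904 mg/L.
47 L/s = 0.047 m³/s.
After input B: C = (1.793·1.904 + 0.047·1.4) / 1.84 = 1.891 mg/L.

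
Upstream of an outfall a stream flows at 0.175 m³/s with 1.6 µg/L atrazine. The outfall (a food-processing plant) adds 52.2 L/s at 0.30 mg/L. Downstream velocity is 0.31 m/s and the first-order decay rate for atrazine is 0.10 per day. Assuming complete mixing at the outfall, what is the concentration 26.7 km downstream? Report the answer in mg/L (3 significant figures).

0.0635 mg/L

52.2 L/s = 0.0522 m³/s.
1.6 µg/L = 0.0016 mg/L.
After complete mixing, C₀ = (0.0522·0.3 + 0.175·0.0016) / 0.2272 = 0.07016 mg/L.
Travel time t = 2.67e+04 m / 0.31 m/s = 8.613e+04 s = 0.9969 d.
C = 0.07016·exp(−0.10·0.9969) = 0.07016·0.9051 = 0.0635 mg/L.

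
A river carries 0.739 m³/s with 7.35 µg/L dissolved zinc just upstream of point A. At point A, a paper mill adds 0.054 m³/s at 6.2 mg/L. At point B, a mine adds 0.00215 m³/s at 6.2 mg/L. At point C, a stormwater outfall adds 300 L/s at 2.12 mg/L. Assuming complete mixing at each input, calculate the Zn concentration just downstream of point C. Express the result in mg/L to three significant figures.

7.35 µg/L = 0.00735 mg/L.
After input A: C = (0.739·0.00735 + 0.054·6.2) / 0.793 = 0.429 mg/L.
After input B: C = (0.793·0.429 + 0.00215·6.2) / 0.7952 = 0.4446 mg/L.
300 L/s = 0.3 m³/s.
After input C: C = (0.7952·0.4446 + 0.3·2.12) / 1.095 = 0.9036 mg/L.

0.904 mg/L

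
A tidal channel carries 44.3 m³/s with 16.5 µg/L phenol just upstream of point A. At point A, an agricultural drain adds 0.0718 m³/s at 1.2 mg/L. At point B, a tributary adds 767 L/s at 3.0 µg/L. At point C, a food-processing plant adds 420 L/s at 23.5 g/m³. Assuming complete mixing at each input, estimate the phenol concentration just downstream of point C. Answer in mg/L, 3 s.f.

0.235 mg/L

16.5 µg/L = 0.0165 mg/L.
After input A: C = (44.3·0.0165 + 0.0718·1.2) / 44.37 = 0.01842 mg/L.
767 L/s = 0.767 m³/s.
3.0 µg/L = 0.003 mg/L.
After input B: C = (44.37·0.01842 + 0.767·0.003) / 45.14 = 0.01815 mg/L.
420 L/s = 0.42 m³/s.
After input C: C = (45.14·0.01815 + 0.42·23.5) / 45.56 = 0.2346 mg/L.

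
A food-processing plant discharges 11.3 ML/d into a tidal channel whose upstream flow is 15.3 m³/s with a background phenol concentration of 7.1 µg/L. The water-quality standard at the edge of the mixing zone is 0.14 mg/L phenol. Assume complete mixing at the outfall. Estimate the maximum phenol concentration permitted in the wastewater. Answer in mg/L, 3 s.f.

15.7 mg/L

11.3 ML/d = 0.1308 m³/s.
7.1 µg/L = 0.0071 mg/L.
Mass balance: 0.14·15.43 = 0.1308·Cₑ + 15.3·0.0071.
Cₑ = (2.16 − 0.1086) / 0.1308 = 15.69 mg/L.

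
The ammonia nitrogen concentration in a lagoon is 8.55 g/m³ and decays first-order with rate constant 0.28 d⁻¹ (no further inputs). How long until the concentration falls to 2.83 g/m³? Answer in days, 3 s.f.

t = ln(C₀/C)/k = ln(8.55/2.83)/0.28 = 1.106/0.28 = 3.949 d.

3.95 d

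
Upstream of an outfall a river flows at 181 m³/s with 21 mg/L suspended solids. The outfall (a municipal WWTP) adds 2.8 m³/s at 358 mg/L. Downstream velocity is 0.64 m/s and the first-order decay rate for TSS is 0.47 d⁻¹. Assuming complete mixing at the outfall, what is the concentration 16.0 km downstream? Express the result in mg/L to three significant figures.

22.8 mg/L

After complete mixing, C₀ = (2.8·358 + 181·21) / 183.8 = 26.13 mg/L.
Travel time t = 1.6e+04 m / 0.64 m/s = 2.5e+04 s = 0.2894 d.
C = 26.13·exp(−0.47·0.2894) = 26.13·0.8728 = 22.81 mg/L.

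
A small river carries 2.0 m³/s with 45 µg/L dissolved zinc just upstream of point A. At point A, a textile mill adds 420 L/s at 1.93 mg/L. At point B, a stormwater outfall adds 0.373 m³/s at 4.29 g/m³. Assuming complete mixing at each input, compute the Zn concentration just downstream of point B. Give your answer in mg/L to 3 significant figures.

45 µg/L = 0.045 mg/L.
420 L/s = 0.42 m³/s.
After input A: C = (2·0.045 + 0.42·1.93) / 2.42 = 0.3721 mg/L.
After input B: C = (2.42·0.3721 + 0.373·4.29) / 2.793 = 0.8954 mg/L.

0.895 mg/L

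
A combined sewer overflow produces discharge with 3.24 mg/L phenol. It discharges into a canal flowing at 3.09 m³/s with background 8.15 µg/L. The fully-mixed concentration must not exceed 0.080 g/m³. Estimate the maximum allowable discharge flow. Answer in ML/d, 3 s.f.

6.07 ML/d

8.15 µg/L = 0.00815 mg/L.
Mass balance at complete mixing: C_std·(Q_w + Q_r) = Q_w·C_e + Q_r·C_b.
Rearranging, Q_w = Q_r·(C_std − C_b)/(C_e − C_std) = 3.09·(0.08 − 0.00815) / (3.24 − 0.08) = 0.07026 m³/s.
= 6.07 ML/d.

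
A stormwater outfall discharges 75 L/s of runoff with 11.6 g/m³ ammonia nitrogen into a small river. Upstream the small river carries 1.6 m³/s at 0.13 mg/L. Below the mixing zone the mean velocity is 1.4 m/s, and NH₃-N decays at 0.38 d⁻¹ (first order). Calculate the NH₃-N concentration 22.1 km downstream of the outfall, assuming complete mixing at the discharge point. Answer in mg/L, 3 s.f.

0.600 mg/L

75 L/s = 0.075 m³/s.
After complete mixing, C₀ = (0.075·11.6 + 1.6·0.13) / 1.675 = 0.6436 mg/L.
Travel time t = 2.21e+04 m / 1.4 m/s = 1.579e+04 s = 0.1827 d.
C = 0.6436·exp(−0.38·0.1827) = 0.6436·0.9329 = 0.6004 mg/L.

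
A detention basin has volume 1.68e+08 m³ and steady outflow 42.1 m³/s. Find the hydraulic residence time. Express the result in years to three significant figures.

0.126 yr

Q = 42.1 m³/s × 3.156e+07 s/yr = 1.329e+09 m³/yr.
Hydraulic residence time τ = V/Q = 1.68e+08/1.329e+09 = 0.1265 yr.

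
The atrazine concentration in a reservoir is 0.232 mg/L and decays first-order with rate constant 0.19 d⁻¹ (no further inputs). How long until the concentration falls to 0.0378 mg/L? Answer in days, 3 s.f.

t = ln(C₀/C)/k = ln(0.232/0.0378)/0.19 = 1.814/0.19 = 9.55 d.

9.55 d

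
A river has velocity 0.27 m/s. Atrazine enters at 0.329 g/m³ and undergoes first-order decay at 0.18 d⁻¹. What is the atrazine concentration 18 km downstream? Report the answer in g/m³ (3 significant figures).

Travel time t = 18 km / 0.27 m/s = 1.8e+04/0.27 = 6.667e+04 s = 0.7716 d.
First-order decay: C = 0.329·exp(−0.18·0.7716) = 0.329·0.8703 = 0.2863 g/m³.

0.286 g/m³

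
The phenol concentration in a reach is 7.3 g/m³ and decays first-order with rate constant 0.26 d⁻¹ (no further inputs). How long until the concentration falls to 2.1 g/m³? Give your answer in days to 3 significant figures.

t = ln(C₀/C)/k = ln(7.3/2.1)/0.26 = 1.246/0.26 = 4.792 d.

4.79 d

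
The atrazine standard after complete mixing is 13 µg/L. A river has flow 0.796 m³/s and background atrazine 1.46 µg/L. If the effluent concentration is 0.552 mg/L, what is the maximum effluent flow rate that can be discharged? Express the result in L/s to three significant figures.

1.46 µg/L = 0.00146 mg/L.
13 µg/L = 0.013 mg/L.
Mass balance at complete mixing: C_std·(Q_w + Q_r) = Q_w·C_e + Q_r·C_b.
Rearranging, Q_w = Q_r·(C_std − C_b)/(C_e − C_std) = 0.796·(0.013 − 0.00146) / (0.552 − 0.013) = 0.01704 m³/s.
= 17.04 L/s.

17.0 L/s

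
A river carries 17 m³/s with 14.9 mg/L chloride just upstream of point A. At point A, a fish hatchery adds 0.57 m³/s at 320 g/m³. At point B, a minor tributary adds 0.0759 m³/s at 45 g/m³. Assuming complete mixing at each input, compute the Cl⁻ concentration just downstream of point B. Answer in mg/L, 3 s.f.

24.9 mg/L

After input A: C = (17·14.9 + 0.57·320) / 17.57 = 24.8 mg/L.
After input B: C = (17.57·24.8 + 0.0759·45) / 17.65 = 24.88 mg/L.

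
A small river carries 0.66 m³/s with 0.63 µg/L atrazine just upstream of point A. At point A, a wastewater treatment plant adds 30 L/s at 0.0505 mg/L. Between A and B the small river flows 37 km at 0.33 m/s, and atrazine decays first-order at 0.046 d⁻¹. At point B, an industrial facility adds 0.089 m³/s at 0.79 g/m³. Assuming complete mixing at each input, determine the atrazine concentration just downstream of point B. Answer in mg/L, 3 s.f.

0.63 µg/L = 0.00063 mg/L.
30 L/s = 0.03 m³/s.
After input A: C = (0.66·0.00063 + 0.03·0.0505) / 0.69 = 0.002798 mg/L.
Over the 37 km reach to input B (t = 1.121e+05 s = 1.298 d), decay gives C = 0.002798·exp(−0.046·1.298) = 0.002636 mg/L.
After input B: C = (0.69·0.002636 + 0.089·0.79) / 0.779 = 0.09259 mg/L.

0.0926 mg/L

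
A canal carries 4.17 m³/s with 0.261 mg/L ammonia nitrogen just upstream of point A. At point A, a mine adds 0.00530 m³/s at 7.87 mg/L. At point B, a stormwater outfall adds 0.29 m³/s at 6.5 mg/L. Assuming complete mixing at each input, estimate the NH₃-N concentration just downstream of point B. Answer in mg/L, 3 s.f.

0.675 mg/L

After input A: C = (4.17·0.261 + 0.0053·7.87) / 4.175 = 0.2707 mg/L.
After input B: C = (4.175·0.2707 + 0.29·6.5) / 4.465 = 0.6752 mg/L.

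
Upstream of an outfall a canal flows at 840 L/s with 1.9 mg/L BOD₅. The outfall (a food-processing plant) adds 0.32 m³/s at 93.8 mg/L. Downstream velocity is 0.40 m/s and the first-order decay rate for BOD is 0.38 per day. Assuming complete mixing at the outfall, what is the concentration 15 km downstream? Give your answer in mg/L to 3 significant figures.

23.1 mg/L

840 L/s = 0.84 m³/s.
After complete mixing, C₀ = (0.32·93.8 + 0.84·1.9) / 1.16 = 27.25 mg/L.
Travel time t = 1.5e+04 m / 0.40 m/s = 3.75e+04 s = 0.434 d.
C = 27.25·exp(−0.38·0.434) = 27.25·0.848 = 23.11 mg/L.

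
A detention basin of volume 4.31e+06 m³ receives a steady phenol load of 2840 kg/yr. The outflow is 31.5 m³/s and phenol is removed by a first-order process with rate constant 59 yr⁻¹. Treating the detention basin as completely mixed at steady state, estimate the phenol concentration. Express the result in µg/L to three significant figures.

2.27 µg/L

Outflow Q = 31.5 m³/s × 3.156e+07 s/yr = 9.941e+08 m³/yr.
Steady-state CSTR mass balance: W = Q·C + k·V·C, so C = W/(Q + kV).
Q + kV = 9.941e+08 + 59·4.31e+06 = 1.248e+09 m³/yr.
C = 2840/1.248e+09 = 2.275e-06 kg/m³ = 0.002275 mg/L = 2.275 µg/L.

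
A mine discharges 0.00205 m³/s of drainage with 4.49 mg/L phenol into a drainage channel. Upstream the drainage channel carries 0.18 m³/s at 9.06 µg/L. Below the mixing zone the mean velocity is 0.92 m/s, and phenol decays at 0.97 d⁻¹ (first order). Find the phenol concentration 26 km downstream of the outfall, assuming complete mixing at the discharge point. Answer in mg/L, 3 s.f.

9.06 µg/L = 0.00906 mg/L.
After complete mixing, C₀ = (0.00205·4.49 + 0.18·0.00906) / 0.182 = 0.05952 mg/L.
Travel time t = 2.6e+04 m / 0.92 m/s = 2.826e+04 s = 0.3271 d.
C = 0.05952·exp(−0.97·0.3271) = 0.05952·0.7281 = 0.04334 mg/L.

0.0433 mg/L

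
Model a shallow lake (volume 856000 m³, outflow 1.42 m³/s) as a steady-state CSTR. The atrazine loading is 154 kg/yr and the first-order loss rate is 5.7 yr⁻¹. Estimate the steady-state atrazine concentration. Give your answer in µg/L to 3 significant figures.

3.10 µg/L

Outflow Q = 1.42 m³/s × 3.156e+07 s/yr = 4.481e+07 m³/yr.
Steady-state CSTR mass balance: W = Q·C + k·V·C, so C = W/(Q + kV).
Q + kV = 4.481e+07 + 5.7·856000 = 4.969e+07 m³/yr.
C = 154/4.969e+07 = 3.099e-06 kg/m³ = 0.003099 mg/L = 3.099 µg/L.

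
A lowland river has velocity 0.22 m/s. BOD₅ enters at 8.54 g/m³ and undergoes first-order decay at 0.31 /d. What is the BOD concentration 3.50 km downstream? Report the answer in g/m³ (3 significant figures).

Travel time t = 3.50 km / 0.22 m/s = 3500/0.22 = 1.591e+04 s = 0.1841 d.
First-order decay: C = 8.54·exp(−0.31·0.1841) = 8.54·0.9445 = 8.066 g/m³.

8.07 g/m³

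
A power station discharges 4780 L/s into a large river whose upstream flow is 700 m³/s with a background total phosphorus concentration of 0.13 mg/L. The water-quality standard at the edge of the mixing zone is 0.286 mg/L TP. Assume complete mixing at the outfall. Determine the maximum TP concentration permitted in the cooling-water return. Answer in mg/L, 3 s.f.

4780 L/s = 4.78 m³/s.
Mass balance: 0.286·704.8 = 4.78·Cₑ + 700·0.13.
Cₑ = (201.6 − 91) / 4.78 = 23.13 mg/L.

23.1 mg/L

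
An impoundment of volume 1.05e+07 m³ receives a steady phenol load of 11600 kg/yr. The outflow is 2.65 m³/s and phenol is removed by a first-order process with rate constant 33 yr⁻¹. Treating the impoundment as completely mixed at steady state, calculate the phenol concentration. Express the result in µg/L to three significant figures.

Outflow Q = 2.65 m³/s × 3.156e+07 s/yr = 8.363e+07 m³/yr.
Steady-state CSTR mass balance: W = Q·C + k·V·C, so C = W/(Q + kV).
Q + kV = 8.363e+07 + 33·1.05e+07 = 4.301e+08 m³/yr.
C = 11600/4.301e+08 = 2.697e-05 kg/m³ = 0.02697 mg/L = 26.97 µg/L.

27.0 µg/L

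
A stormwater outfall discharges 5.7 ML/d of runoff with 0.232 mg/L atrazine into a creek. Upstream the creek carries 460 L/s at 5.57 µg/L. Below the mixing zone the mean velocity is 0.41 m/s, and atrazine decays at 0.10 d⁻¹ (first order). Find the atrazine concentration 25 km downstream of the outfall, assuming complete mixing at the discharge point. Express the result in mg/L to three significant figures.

0.0317 mg/L

5.7 ML/d = 0.06597 m³/s.
460 L/s = 0.46 m³/s.
5.57 µg/L = 0.00557 mg/L.
After complete mixing, C₀ = (0.06597·0.232 + 0.46·0.00557) / 0.526 = 0.03397 mg/L.
Travel time t = 2.5e+04 m / 0.41 m/s = 6.098e+04 s = 0.7057 d.
C = 0.03397·exp(−0.10·0.7057) = 0.03397·0.9319 = 0.03166 mg/L.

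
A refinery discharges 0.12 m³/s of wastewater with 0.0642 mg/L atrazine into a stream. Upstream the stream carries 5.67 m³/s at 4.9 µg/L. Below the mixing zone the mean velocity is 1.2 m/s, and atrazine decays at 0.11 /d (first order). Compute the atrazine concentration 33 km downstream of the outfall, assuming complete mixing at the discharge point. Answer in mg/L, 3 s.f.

0.00592 mg/L

4.9 µg/L = 0.0049 mg/L.
After complete mixing, C₀ = (0.12·0.0642 + 5.67·0.0049) / 5.79 = 0.006129 mg/L.
Travel time t = 3.3e+04 m / 1.2 m/s = 2.75e+04 s = 0.3183 d.
C = 0.006129·exp(−0.11·0.3183) = 0.006129·0.9656 = 0.005918 mg/L.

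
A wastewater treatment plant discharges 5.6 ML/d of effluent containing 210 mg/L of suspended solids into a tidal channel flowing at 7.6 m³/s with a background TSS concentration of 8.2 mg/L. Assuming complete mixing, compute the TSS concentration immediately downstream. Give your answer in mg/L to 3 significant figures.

5.6 ML/d = 0.06481 m³/s.
Flow-weighted mixing gives C = (0.06481·210 + 7.6·8.2) / (0.06481 + 7.6) = 75.93/7.665 = 9.906 mg/L.

9.91 mg/L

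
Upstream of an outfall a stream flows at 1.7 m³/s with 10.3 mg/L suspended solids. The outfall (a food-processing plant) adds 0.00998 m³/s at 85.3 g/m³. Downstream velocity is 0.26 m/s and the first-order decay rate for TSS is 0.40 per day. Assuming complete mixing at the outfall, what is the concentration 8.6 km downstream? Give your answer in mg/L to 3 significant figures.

9.21 mg/L

After complete mixing, C₀ = (0.00998·85.3 + 1.7·10.3) / 1.71 = 10.74 mg/L.
Travel time t = 8600 m / 0.26 m/s = 3.308e+04 s = 0.3828 d.
C = 10.74·exp(−0.40·0.3828) = 10.74·0.858 = 9.213 mg/L.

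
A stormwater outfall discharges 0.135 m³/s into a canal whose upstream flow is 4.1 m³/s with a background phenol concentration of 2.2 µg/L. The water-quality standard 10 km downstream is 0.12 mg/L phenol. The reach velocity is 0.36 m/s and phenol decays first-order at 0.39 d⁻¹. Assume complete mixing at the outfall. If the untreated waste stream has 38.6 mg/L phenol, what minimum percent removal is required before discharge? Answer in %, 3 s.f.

2.2 µg/L = 0.0022 mg/L.
Travel time to the compliance point: t = 1e+04/0.36 = 2.778e+04 s = 0.3215 d; decay factor exp(−0.39·0.3215) = 0.8822.
So the concentration just after mixing may be at most 0.12/0.8822 = 0.136 mg/L.
Mass balance: 0.136·4.235 = 0.135·Cₑ + 4.1·0.0022.
Cₑ = (0.5761 − 0.00902) / 0.135 = 4.201 mg/L.
Required removal = 1 − 4.201/38.6 = 89.12 %.

89.1 %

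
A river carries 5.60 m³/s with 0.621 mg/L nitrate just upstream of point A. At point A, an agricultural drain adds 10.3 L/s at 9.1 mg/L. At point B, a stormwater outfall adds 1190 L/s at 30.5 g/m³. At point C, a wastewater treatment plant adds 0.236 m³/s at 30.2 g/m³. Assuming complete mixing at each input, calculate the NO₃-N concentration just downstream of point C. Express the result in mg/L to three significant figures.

10.3 L/s = 0.0103 m³/s.
After input A: C = (5.6·0.621 + 0.0103·9.1) / 5.61 = 0.6366 mg/L.
1190 L/s = 1.19 m³/s.
After input B: C = (5.61·0.6366 + 1.19·30.5) / 6.8 = 5.862 mg/L.
After input C: C = (6.8·5.862 + 0.236·30.2) / 7.036 = 6.679 mg/L.

6.68 mg/L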